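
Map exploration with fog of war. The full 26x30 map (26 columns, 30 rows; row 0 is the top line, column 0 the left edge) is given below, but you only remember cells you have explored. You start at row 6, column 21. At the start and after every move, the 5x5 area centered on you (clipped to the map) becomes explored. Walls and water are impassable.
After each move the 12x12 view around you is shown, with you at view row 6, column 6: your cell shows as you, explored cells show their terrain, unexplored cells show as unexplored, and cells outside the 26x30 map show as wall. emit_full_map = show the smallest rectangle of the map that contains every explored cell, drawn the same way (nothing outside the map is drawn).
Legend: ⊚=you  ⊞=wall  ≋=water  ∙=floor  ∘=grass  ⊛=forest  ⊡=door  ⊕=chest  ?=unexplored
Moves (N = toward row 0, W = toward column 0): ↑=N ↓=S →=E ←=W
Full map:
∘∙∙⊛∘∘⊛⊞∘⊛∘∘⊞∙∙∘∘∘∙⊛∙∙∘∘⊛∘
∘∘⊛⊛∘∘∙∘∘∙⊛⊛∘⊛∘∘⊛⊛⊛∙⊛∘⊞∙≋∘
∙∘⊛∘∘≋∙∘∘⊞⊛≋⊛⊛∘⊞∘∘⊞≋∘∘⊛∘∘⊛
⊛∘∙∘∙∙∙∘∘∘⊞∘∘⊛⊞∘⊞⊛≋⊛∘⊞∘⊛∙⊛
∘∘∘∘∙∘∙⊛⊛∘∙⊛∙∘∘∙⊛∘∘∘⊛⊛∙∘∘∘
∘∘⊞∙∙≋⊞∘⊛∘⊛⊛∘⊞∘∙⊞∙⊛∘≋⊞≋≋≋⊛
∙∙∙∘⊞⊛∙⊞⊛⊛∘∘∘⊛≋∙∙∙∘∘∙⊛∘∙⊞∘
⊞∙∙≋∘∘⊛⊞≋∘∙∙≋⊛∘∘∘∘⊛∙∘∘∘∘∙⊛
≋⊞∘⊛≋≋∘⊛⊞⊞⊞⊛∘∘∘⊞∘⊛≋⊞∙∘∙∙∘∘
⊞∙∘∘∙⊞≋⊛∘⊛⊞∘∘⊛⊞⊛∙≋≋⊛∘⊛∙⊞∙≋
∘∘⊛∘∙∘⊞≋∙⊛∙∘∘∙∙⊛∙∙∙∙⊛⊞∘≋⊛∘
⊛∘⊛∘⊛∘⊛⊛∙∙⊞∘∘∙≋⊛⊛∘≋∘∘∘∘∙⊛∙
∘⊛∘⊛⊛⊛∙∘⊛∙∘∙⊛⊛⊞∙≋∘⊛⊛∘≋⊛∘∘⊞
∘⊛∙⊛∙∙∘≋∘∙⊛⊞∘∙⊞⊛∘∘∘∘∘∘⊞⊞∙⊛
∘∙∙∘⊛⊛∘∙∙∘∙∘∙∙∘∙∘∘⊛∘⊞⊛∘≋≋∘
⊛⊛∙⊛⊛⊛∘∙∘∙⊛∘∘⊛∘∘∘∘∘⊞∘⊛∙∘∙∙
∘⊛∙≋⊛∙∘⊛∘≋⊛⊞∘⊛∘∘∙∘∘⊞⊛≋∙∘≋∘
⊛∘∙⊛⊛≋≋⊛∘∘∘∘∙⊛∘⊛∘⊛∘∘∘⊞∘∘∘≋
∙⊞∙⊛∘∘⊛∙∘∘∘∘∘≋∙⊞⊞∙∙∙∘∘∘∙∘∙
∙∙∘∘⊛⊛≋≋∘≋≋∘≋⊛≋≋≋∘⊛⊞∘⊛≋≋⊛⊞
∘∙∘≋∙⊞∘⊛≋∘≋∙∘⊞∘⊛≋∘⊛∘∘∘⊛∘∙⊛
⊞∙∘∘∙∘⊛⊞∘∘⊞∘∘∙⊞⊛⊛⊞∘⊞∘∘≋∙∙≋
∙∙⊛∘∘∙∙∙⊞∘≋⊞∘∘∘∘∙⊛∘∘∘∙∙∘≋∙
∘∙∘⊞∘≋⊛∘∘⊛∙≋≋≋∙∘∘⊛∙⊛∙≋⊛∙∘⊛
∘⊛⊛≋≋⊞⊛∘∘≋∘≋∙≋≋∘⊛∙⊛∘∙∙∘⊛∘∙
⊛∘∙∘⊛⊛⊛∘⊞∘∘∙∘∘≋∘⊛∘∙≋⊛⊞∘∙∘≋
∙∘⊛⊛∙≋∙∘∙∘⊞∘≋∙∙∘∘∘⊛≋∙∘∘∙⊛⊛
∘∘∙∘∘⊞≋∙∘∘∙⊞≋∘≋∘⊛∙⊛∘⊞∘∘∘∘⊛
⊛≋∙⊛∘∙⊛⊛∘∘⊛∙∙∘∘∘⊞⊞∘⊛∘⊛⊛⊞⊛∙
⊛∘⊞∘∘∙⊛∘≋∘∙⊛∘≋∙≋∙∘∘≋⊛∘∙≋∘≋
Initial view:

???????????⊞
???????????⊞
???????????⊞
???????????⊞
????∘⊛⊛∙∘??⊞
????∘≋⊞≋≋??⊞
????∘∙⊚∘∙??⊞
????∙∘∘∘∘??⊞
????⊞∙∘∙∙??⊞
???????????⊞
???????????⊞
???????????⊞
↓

???????????⊞
???????????⊞
???????????⊞
????∘⊛⊛∙∘??⊞
????∘≋⊞≋≋??⊞
????∘∙⊛∘∙??⊞
????∙∘⊚∘∘??⊞
????⊞∙∘∙∙??⊞
????⊛∘⊛∙⊞??⊞
???????????⊞
???????????⊞
???????????⊞

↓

???????????⊞
???????????⊞
????∘⊛⊛∙∘??⊞
????∘≋⊞≋≋??⊞
????∘∙⊛∘∙??⊞
????∙∘∘∘∘??⊞
????⊞∙⊚∙∙??⊞
????⊛∘⊛∙⊞??⊞
????∙⊛⊞∘≋??⊞
???????????⊞
???????????⊞
???????????⊞

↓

???????????⊞
????∘⊛⊛∙∘??⊞
????∘≋⊞≋≋??⊞
????∘∙⊛∘∙??⊞
????∙∘∘∘∘??⊞
????⊞∙∘∙∙??⊞
????⊛∘⊚∙⊞??⊞
????∙⊛⊞∘≋??⊞
????∘∘∘∘∙??⊞
???????????⊞
???????????⊞
???????????⊞

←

????????????
?????∘⊛⊛∙∘??
?????∘≋⊞≋≋??
?????∘∙⊛∘∙??
????⊛∙∘∘∘∘??
????≋⊞∙∘∙∙??
????≋⊛⊚⊛∙⊞??
????∙∙⊛⊞∘≋??
????≋∘∘∘∘∙??
????????????
????????????
????????????

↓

?????∘⊛⊛∙∘??
?????∘≋⊞≋≋??
?????∘∙⊛∘∙??
????⊛∙∘∘∘∘??
????≋⊞∙∘∙∙??
????≋⊛∘⊛∙⊞??
????∙∙⊚⊞∘≋??
????≋∘∘∘∘∙??
????⊛⊛∘≋⊛???
????????????
????????????
????????????

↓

?????∘≋⊞≋≋??
?????∘∙⊛∘∙??
????⊛∙∘∘∘∘??
????≋⊞∙∘∙∙??
????≋⊛∘⊛∙⊞??
????∙∙⊛⊞∘≋??
????≋∘⊚∘∘∙??
????⊛⊛∘≋⊛???
????∘∘∘∘⊞???
????????????
????????????
????????????

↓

?????∘∙⊛∘∙??
????⊛∙∘∘∘∘??
????≋⊞∙∘∙∙??
????≋⊛∘⊛∙⊞??
????∙∙⊛⊞∘≋??
????≋∘∘∘∘∙??
????⊛⊛⊚≋⊛???
????∘∘∘∘⊞???
????⊛∘⊞⊛∘???
????????????
????????????
????????????

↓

????⊛∙∘∘∘∘??
????≋⊞∙∘∙∙??
????≋⊛∘⊛∙⊞??
????∙∙⊛⊞∘≋??
????≋∘∘∘∘∙??
????⊛⊛∘≋⊛???
????∘∘⊚∘⊞???
????⊛∘⊞⊛∘???
????∘⊞∘⊛∙???
????????????
????????????
????????????

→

???⊛∙∘∘∘∘??⊞
???≋⊞∙∘∙∙??⊞
???≋⊛∘⊛∙⊞??⊞
???∙∙⊛⊞∘≋??⊞
???≋∘∘∘∘∙??⊞
???⊛⊛∘≋⊛∘??⊞
???∘∘∘⊚⊞⊞??⊞
???⊛∘⊞⊛∘≋??⊞
???∘⊞∘⊛∙∘??⊞
???????????⊞
???????????⊞
???????????⊞

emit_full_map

?∘⊛⊛∙∘
?∘≋⊞≋≋
?∘∙⊛∘∙
⊛∙∘∘∘∘
≋⊞∙∘∙∙
≋⊛∘⊛∙⊞
∙∙⊛⊞∘≋
≋∘∘∘∘∙
⊛⊛∘≋⊛∘
∘∘∘⊚⊞⊞
⊛∘⊞⊛∘≋
∘⊞∘⊛∙∘

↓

???≋⊞∙∘∙∙??⊞
???≋⊛∘⊛∙⊞??⊞
???∙∙⊛⊞∘≋??⊞
???≋∘∘∘∘∙??⊞
???⊛⊛∘≋⊛∘??⊞
???∘∘∘∘⊞⊞??⊞
???⊛∘⊞⊚∘≋??⊞
???∘⊞∘⊛∙∘??⊞
????⊞⊛≋∙∘??⊞
???????????⊞
???????????⊞
???????????⊞

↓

???≋⊛∘⊛∙⊞??⊞
???∙∙⊛⊞∘≋??⊞
???≋∘∘∘∘∙??⊞
???⊛⊛∘≋⊛∘??⊞
???∘∘∘∘⊞⊞??⊞
???⊛∘⊞⊛∘≋??⊞
???∘⊞∘⊚∙∘??⊞
????⊞⊛≋∙∘??⊞
????∘∘⊞∘∘??⊞
???????????⊞
???????????⊞
???????????⊞

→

??≋⊛∘⊛∙⊞??⊞⊞
??∙∙⊛⊞∘≋??⊞⊞
??≋∘∘∘∘∙??⊞⊞
??⊛⊛∘≋⊛∘??⊞⊞
??∘∘∘∘⊞⊞∙?⊞⊞
??⊛∘⊞⊛∘≋≋?⊞⊞
??∘⊞∘⊛⊚∘∙?⊞⊞
???⊞⊛≋∙∘≋?⊞⊞
???∘∘⊞∘∘∘?⊞⊞
??????????⊞⊞
??????????⊞⊞
??????????⊞⊞

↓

??∙∙⊛⊞∘≋??⊞⊞
??≋∘∘∘∘∙??⊞⊞
??⊛⊛∘≋⊛∘??⊞⊞
??∘∘∘∘⊞⊞∙?⊞⊞
??⊛∘⊞⊛∘≋≋?⊞⊞
??∘⊞∘⊛∙∘∙?⊞⊞
???⊞⊛≋⊚∘≋?⊞⊞
???∘∘⊞∘∘∘?⊞⊞
????∘∘∘∙∘?⊞⊞
??????????⊞⊞
??????????⊞⊞
??????????⊞⊞

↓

??≋∘∘∘∘∙??⊞⊞
??⊛⊛∘≋⊛∘??⊞⊞
??∘∘∘∘⊞⊞∙?⊞⊞
??⊛∘⊞⊛∘≋≋?⊞⊞
??∘⊞∘⊛∙∘∙?⊞⊞
???⊞⊛≋∙∘≋?⊞⊞
???∘∘⊞⊚∘∘?⊞⊞
????∘∘∘∙∘?⊞⊞
????∘⊛≋≋⊛?⊞⊞
??????????⊞⊞
??????????⊞⊞
??????????⊞⊞

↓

??⊛⊛∘≋⊛∘??⊞⊞
??∘∘∘∘⊞⊞∙?⊞⊞
??⊛∘⊞⊛∘≋≋?⊞⊞
??∘⊞∘⊛∙∘∙?⊞⊞
???⊞⊛≋∙∘≋?⊞⊞
???∘∘⊞∘∘∘?⊞⊞
????∘∘⊚∙∘?⊞⊞
????∘⊛≋≋⊛?⊞⊞
????∘∘⊛∘∙?⊞⊞
??????????⊞⊞
??????????⊞⊞
??????????⊞⊞

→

?⊛⊛∘≋⊛∘??⊞⊞⊞
?∘∘∘∘⊞⊞∙?⊞⊞⊞
?⊛∘⊞⊛∘≋≋?⊞⊞⊞
?∘⊞∘⊛∙∘∙?⊞⊞⊞
??⊞⊛≋∙∘≋∘⊞⊞⊞
??∘∘⊞∘∘∘≋⊞⊞⊞
???∘∘∘⊚∘∙⊞⊞⊞
???∘⊛≋≋⊛⊞⊞⊞⊞
???∘∘⊛∘∙⊛⊞⊞⊞
?????????⊞⊞⊞
?????????⊞⊞⊞
?????????⊞⊞⊞

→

⊛⊛∘≋⊛∘??⊞⊞⊞⊞
∘∘∘∘⊞⊞∙?⊞⊞⊞⊞
⊛∘⊞⊛∘≋≋?⊞⊞⊞⊞
∘⊞∘⊛∙∘∙?⊞⊞⊞⊞
?⊞⊛≋∙∘≋∘⊞⊞⊞⊞
?∘∘⊞∘∘∘≋⊞⊞⊞⊞
??∘∘∘∙⊚∙⊞⊞⊞⊞
??∘⊛≋≋⊛⊞⊞⊞⊞⊞
??∘∘⊛∘∙⊛⊞⊞⊞⊞
????????⊞⊞⊞⊞
????????⊞⊞⊞⊞
????????⊞⊞⊞⊞

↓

∘∘∘∘⊞⊞∙?⊞⊞⊞⊞
⊛∘⊞⊛∘≋≋?⊞⊞⊞⊞
∘⊞∘⊛∙∘∙?⊞⊞⊞⊞
?⊞⊛≋∙∘≋∘⊞⊞⊞⊞
?∘∘⊞∘∘∘≋⊞⊞⊞⊞
??∘∘∘∙∘∙⊞⊞⊞⊞
??∘⊛≋≋⊚⊞⊞⊞⊞⊞
??∘∘⊛∘∙⊛⊞⊞⊞⊞
????≋∙∙≋⊞⊞⊞⊞
????????⊞⊞⊞⊞
????????⊞⊞⊞⊞
????????⊞⊞⊞⊞

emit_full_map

?∘⊛⊛∙∘??
?∘≋⊞≋≋??
?∘∙⊛∘∙??
⊛∙∘∘∘∘??
≋⊞∙∘∙∙??
≋⊛∘⊛∙⊞??
∙∙⊛⊞∘≋??
≋∘∘∘∘∙??
⊛⊛∘≋⊛∘??
∘∘∘∘⊞⊞∙?
⊛∘⊞⊛∘≋≋?
∘⊞∘⊛∙∘∙?
?⊞⊛≋∙∘≋∘
?∘∘⊞∘∘∘≋
??∘∘∘∙∘∙
??∘⊛≋≋⊚⊞
??∘∘⊛∘∙⊛
????≋∙∙≋

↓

⊛∘⊞⊛∘≋≋?⊞⊞⊞⊞
∘⊞∘⊛∙∘∙?⊞⊞⊞⊞
?⊞⊛≋∙∘≋∘⊞⊞⊞⊞
?∘∘⊞∘∘∘≋⊞⊞⊞⊞
??∘∘∘∙∘∙⊞⊞⊞⊞
??∘⊛≋≋⊛⊞⊞⊞⊞⊞
??∘∘⊛∘⊚⊛⊞⊞⊞⊞
????≋∙∙≋⊞⊞⊞⊞
????∙∘≋∙⊞⊞⊞⊞
????????⊞⊞⊞⊞
????????⊞⊞⊞⊞
????????⊞⊞⊞⊞

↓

∘⊞∘⊛∙∘∙?⊞⊞⊞⊞
?⊞⊛≋∙∘≋∘⊞⊞⊞⊞
?∘∘⊞∘∘∘≋⊞⊞⊞⊞
??∘∘∘∙∘∙⊞⊞⊞⊞
??∘⊛≋≋⊛⊞⊞⊞⊞⊞
??∘∘⊛∘∙⊛⊞⊞⊞⊞
????≋∙⊚≋⊞⊞⊞⊞
????∙∘≋∙⊞⊞⊞⊞
????⊛∙∘⊛⊞⊞⊞⊞
????????⊞⊞⊞⊞
????????⊞⊞⊞⊞
????????⊞⊞⊞⊞

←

?∘⊞∘⊛∙∘∙?⊞⊞⊞
??⊞⊛≋∙∘≋∘⊞⊞⊞
??∘∘⊞∘∘∘≋⊞⊞⊞
???∘∘∘∙∘∙⊞⊞⊞
???∘⊛≋≋⊛⊞⊞⊞⊞
???∘∘⊛∘∙⊛⊞⊞⊞
????∘≋⊚∙≋⊞⊞⊞
????∙∙∘≋∙⊞⊞⊞
????≋⊛∙∘⊛⊞⊞⊞
?????????⊞⊞⊞
?????????⊞⊞⊞
?????????⊞⊞⊞

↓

??⊞⊛≋∙∘≋∘⊞⊞⊞
??∘∘⊞∘∘∘≋⊞⊞⊞
???∘∘∘∙∘∙⊞⊞⊞
???∘⊛≋≋⊛⊞⊞⊞⊞
???∘∘⊛∘∙⊛⊞⊞⊞
????∘≋∙∙≋⊞⊞⊞
????∙∙⊚≋∙⊞⊞⊞
????≋⊛∙∘⊛⊞⊞⊞
????∙∘⊛∘∙⊞⊞⊞
?????????⊞⊞⊞
?????????⊞⊞⊞
?????????⊞⊞⊞

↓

??∘∘⊞∘∘∘≋⊞⊞⊞
???∘∘∘∙∘∙⊞⊞⊞
???∘⊛≋≋⊛⊞⊞⊞⊞
???∘∘⊛∘∙⊛⊞⊞⊞
????∘≋∙∙≋⊞⊞⊞
????∙∙∘≋∙⊞⊞⊞
????≋⊛⊚∘⊛⊞⊞⊞
????∙∘⊛∘∙⊞⊞⊞
????⊞∘∙∘≋⊞⊞⊞
?????????⊞⊞⊞
?????????⊞⊞⊞
?????????⊞⊞⊞

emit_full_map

?∘⊛⊛∙∘??
?∘≋⊞≋≋??
?∘∙⊛∘∙??
⊛∙∘∘∘∘??
≋⊞∙∘∙∙??
≋⊛∘⊛∙⊞??
∙∙⊛⊞∘≋??
≋∘∘∘∘∙??
⊛⊛∘≋⊛∘??
∘∘∘∘⊞⊞∙?
⊛∘⊞⊛∘≋≋?
∘⊞∘⊛∙∘∙?
?⊞⊛≋∙∘≋∘
?∘∘⊞∘∘∘≋
??∘∘∘∙∘∙
??∘⊛≋≋⊛⊞
??∘∘⊛∘∙⊛
???∘≋∙∙≋
???∙∙∘≋∙
???≋⊛⊚∘⊛
???∙∘⊛∘∙
???⊞∘∙∘≋

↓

???∘∘∘∙∘∙⊞⊞⊞
???∘⊛≋≋⊛⊞⊞⊞⊞
???∘∘⊛∘∙⊛⊞⊞⊞
????∘≋∙∙≋⊞⊞⊞
????∙∙∘≋∙⊞⊞⊞
????≋⊛∙∘⊛⊞⊞⊞
????∙∘⊚∘∙⊞⊞⊞
????⊞∘∙∘≋⊞⊞⊞
????∘∘∙⊛⊛⊞⊞⊞
?????????⊞⊞⊞
?????????⊞⊞⊞
?????????⊞⊞⊞

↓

???∘⊛≋≋⊛⊞⊞⊞⊞
???∘∘⊛∘∙⊛⊞⊞⊞
????∘≋∙∙≋⊞⊞⊞
????∙∙∘≋∙⊞⊞⊞
????≋⊛∙∘⊛⊞⊞⊞
????∙∘⊛∘∙⊞⊞⊞
????⊞∘⊚∘≋⊞⊞⊞
????∘∘∙⊛⊛⊞⊞⊞
????∘∘∘∘⊛⊞⊞⊞
?????????⊞⊞⊞
?????????⊞⊞⊞
⊞⊞⊞⊞⊞⊞⊞⊞⊞⊞⊞⊞

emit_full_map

?∘⊛⊛∙∘??
?∘≋⊞≋≋??
?∘∙⊛∘∙??
⊛∙∘∘∘∘??
≋⊞∙∘∙∙??
≋⊛∘⊛∙⊞??
∙∙⊛⊞∘≋??
≋∘∘∘∘∙??
⊛⊛∘≋⊛∘??
∘∘∘∘⊞⊞∙?
⊛∘⊞⊛∘≋≋?
∘⊞∘⊛∙∘∙?
?⊞⊛≋∙∘≋∘
?∘∘⊞∘∘∘≋
??∘∘∘∙∘∙
??∘⊛≋≋⊛⊞
??∘∘⊛∘∙⊛
???∘≋∙∙≋
???∙∙∘≋∙
???≋⊛∙∘⊛
???∙∘⊛∘∙
???⊞∘⊚∘≋
???∘∘∙⊛⊛
???∘∘∘∘⊛


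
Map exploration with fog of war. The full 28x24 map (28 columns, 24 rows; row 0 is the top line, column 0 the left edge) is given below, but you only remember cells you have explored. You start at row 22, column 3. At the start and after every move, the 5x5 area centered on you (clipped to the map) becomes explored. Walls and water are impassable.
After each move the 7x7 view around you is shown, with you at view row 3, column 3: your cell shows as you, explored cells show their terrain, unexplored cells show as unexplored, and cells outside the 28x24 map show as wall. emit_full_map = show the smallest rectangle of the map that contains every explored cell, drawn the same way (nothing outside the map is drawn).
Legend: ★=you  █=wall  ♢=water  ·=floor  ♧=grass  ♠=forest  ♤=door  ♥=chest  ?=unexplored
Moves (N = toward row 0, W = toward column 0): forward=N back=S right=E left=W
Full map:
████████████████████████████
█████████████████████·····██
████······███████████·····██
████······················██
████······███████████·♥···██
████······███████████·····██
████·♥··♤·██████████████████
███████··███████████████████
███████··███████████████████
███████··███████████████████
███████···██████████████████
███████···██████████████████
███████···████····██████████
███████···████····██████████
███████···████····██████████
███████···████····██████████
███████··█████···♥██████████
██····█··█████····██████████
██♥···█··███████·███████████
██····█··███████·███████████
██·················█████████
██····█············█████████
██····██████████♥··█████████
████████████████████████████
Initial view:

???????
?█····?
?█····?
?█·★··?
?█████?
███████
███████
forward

???????
?█····?
?█····?
?█·★··?
?█····?
?█████?
███████

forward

???????
?█♥···?
?█····?
?█·★··?
?█····?
?█····?
?█████?

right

???????
█♥···█?
█····█?
█··★··?
█····█?
█····█?
█████??

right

???????
♥···█·?
····█·?
···★··?
····█·?
····██?
████???

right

???????
···█··?
···█··?
···★··?
···█··?
···███?
███????

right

???????
··█··█?
··█··█?
···★··?
··█···?
··████?
██?????

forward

???????
?·█··█?
··█··█?
··█★·█?
······?
··█···?
··████?

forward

???????
?██··█?
?·█··█?
··█★·█?
··█··█?
······?
··█···?

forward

???????
?██···?
?██··█?
?·█★·█?
··█··█?
··█··█?
······?

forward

???????
?██···?
?██···?
?██★·█?
?·█··█?
··█··█?
··█··█?

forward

???????
?██···?
?██···?
?██★··?
?██··█?
?·█··█?
··█··█?

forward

???????
?██···?
?██···?
?██★··?
?██···?
?██··█?
?·█··█?

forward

???????
?██···?
?██···?
?██★··?
?██···?
?██···?
?██··█?

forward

???????
?██···?
?██···?
?██★··?
?██···?
?██···?
?██···?

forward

???????
?██··█?
?██···?
?██★··?
?██···?
?██···?
?██···?

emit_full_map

????██··█
????██···
????██★··
????██···
????██···
????██···
????██···
????██··█
????·█··█
█♥···█··█
█····█··█
█········
█····█···
█····████
█████????

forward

???????
?██··█?
?██··█?
?██★··?
?██···?
?██···?
?██···?

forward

???????
?██··█?
?██··█?
?██★·█?
?██···?
?██···?
?██···?

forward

???????
?♥··♤·?
?██··█?
?██★·█?
?██··█?
?██···?
?██···?

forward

???????
?·····?
?♥··♤·?
?██★·█?
?██··█?
?██··█?
?██···?

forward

???????
?·····?
?·····?
?♥·★♤·?
?██··█?
?██··█?
?██··█?

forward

???????
?·····?
?·····?
?··★··?
?♥··♤·?
?██··█?
?██··█?

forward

???????
?·····?
?·····?
?··★··?
?·····?
?♥··♤·?
?██··█?

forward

???????
?█████?
?·····?
?··★··?
?·····?
?·····?
?♥··♤·?

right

???????
██████?
·····█?
···★··?
·····█?
·····█?
♥··♤·??

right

???????
██████?
····██?
···★··?
····██?
····██?
··♤·???

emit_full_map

????███████
????·····██
????····★··
????·····██
????·····██
????♥··♤·??
????██··█??
????██··█??
????██··█??
????██···??
????██···??
????██···??
????██···??
????██···??
????██···??
????██··█??
????·█··█??
█♥···█··█??
█····█··█??
█········??
█····█···??
█····████??
█████??????

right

???????
██████?
···███?
···★··?
···███?
···███?
·♤·????

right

???????
██████?
··████?
···★··?
··████?
··████?
♤·?????

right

???????
██████?
·█████?
···★··?
·█████?
·█████?
·??????

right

???????
██████?
██████?
···★··?
██████?
██████?
???????

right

???????
██████?
██████?
···★··?
██████?
██████?
???????


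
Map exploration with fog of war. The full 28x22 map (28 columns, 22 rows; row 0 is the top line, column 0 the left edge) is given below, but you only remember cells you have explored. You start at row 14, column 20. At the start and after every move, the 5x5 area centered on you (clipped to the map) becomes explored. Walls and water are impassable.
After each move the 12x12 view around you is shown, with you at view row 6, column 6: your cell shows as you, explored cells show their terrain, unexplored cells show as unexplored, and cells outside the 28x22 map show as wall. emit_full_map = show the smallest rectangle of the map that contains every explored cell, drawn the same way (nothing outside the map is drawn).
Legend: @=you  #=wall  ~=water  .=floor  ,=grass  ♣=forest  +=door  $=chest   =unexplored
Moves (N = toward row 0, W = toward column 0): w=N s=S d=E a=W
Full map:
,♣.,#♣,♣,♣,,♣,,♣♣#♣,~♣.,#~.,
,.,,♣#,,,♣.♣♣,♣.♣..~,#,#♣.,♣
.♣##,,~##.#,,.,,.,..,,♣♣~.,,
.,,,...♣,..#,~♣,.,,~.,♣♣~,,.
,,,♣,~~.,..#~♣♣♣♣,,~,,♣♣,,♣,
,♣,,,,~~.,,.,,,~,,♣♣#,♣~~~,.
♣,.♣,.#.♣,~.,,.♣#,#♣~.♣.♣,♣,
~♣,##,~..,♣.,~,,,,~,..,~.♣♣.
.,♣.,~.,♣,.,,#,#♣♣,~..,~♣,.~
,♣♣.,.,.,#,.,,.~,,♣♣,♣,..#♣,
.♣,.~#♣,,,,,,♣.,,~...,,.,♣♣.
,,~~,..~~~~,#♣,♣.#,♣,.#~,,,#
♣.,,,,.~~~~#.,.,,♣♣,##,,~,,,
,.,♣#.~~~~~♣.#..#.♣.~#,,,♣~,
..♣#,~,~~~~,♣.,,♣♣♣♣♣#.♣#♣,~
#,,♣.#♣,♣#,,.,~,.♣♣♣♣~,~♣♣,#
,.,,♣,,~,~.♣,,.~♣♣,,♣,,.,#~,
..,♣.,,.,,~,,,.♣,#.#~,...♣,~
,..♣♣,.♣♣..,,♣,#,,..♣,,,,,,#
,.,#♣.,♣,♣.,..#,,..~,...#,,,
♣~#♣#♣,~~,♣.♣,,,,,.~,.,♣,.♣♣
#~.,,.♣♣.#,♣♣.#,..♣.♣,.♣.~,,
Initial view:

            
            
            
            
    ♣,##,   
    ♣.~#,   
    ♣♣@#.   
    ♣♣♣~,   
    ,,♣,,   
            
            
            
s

            
            
            
    ♣,##,   
    ♣.~#,   
    ♣♣♣#.   
    ♣♣@~,   
    ,,♣,,   
    .#~,.   
            
            
            

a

            
            
            
     ♣,##,  
    .♣.~#,  
    ♣♣♣♣#.  
    ♣♣@♣~,  
    ♣,,♣,,  
    #.#~,.  
            
            
            

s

            
            
     ♣,##,  
    .♣.~#,  
    ♣♣♣♣#.  
    ♣♣♣♣~,  
    ♣,@♣,,  
    #.#~,.  
    ,..♣,   
            
            
            

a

            
            
      ♣,##, 
     .♣.~#, 
    ♣♣♣♣♣#. 
    .♣♣♣♣~, 
    ♣♣@,♣,, 
    ,#.#~,. 
    ,,..♣,  
            
            
            

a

            
            
       ♣,##,
      .♣.~#,
    ,♣♣♣♣♣#.
    ,.♣♣♣♣~,
    ~♣@,,♣,,
    ♣,#.#~,.
    #,,..♣, 
            
            
            

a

            
            
        ♣,##
       .♣.~#
    ,,♣♣♣♣♣#
    ~,.♣♣♣♣~
    .~@♣,,♣,
    .♣,#.#~,
    ,#,,..♣,
            
            
            

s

            
        ♣,##
       .♣.~#
    ,,♣♣♣♣♣#
    ~,.♣♣♣♣~
    .~♣♣,,♣,
    .♣@#.#~,
    ,#,,..♣,
    #,,..   
            
            
############

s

        ♣,##
       .♣.~#
    ,,♣♣♣♣♣#
    ~,.♣♣♣♣~
    .~♣♣,,♣,
    .♣,#.#~,
    ,#@,..♣,
    #,,..   
    ,,,,.   
            
############
############

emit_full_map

    ♣,##,
   .♣.~#,
,,♣♣♣♣♣#.
~,.♣♣♣♣~,
.~♣♣,,♣,,
.♣,#.#~,.
,#@,..♣, 
#,,..    
,,,,.    

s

       .♣.~#
    ,,♣♣♣♣♣#
    ~,.♣♣♣♣~
    .~♣♣,,♣,
    .♣,#.#~,
    ,#,,..♣,
    #,@..   
    ,,,,.   
    #,..♣   
############
############
############

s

    ,,♣♣♣♣♣#
    ~,.♣♣♣♣~
    .~♣♣,,♣,
    .♣,#.#~,
    ,#,,..♣,
    #,,..   
    ,,@,.   
    #,..♣   
############
############
############
############

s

    ~,.♣♣♣♣~
    .~♣♣,,♣,
    .♣,#.#~,
    ,#,,..♣,
    #,,..   
    ,,,,.   
    #,@.♣   
############
############
############
############
############

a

     ~,.♣♣♣♣
     .~♣♣,,♣
     .♣,#.#~
     ,#,,..♣
    .#,,..  
    ,,,,,.  
    .#@..♣  
############
############
############
############
############

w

     ,,♣♣♣♣♣
     ~,.♣♣♣♣
     .~♣♣,,♣
     .♣,#.#~
    ♣,#,,..♣
    .#,,..  
    ,,@,,.  
    .#,..♣  
############
############
############
############

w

        .♣.~
     ,,♣♣♣♣♣
     ~,.♣♣♣♣
     .~♣♣,,♣
    ,.♣,#.#~
    ♣,#,,..♣
    .#@,..  
    ,,,,,.  
    .#,..♣  
############
############
############

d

       .♣.~#
    ,,♣♣♣♣♣#
    ~,.♣♣♣♣~
    .~♣♣,,♣,
   ,.♣,#.#~,
   ♣,#,,..♣,
   .#,@..   
   ,,,,,.   
   .#,..♣   
############
############
############

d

      .♣.~#,
   ,,♣♣♣♣♣#.
   ~,.♣♣♣♣~,
   .~♣♣,,♣,,
  ,.♣,#.#~,.
  ♣,#,,..♣, 
  .#,,@.~   
  ,,,,,.~   
  .#,..♣.   
############
############
############

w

       ♣,##,
      .♣.~#,
   ,,♣♣♣♣♣#.
   ~,.♣♣♣♣~,
   .~♣♣,,♣,,
  ,.♣,#.#~,.
  ♣,#,@..♣, 
  .#,,..~   
  ,,,,,.~   
  .#,..♣.   
############
############

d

      ♣,##, 
     .♣.~#, 
  ,,♣♣♣♣♣#. 
  ~,.♣♣♣♣~, 
  .~♣♣,,♣,, 
 ,.♣,#.#~,. 
 ♣,#,,@.♣,  
 .#,,..~,   
 ,,,,,.~,   
 .#,..♣.    
############
############

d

     ♣,##,  
    .♣.~#,  
 ,,♣♣♣♣♣#.  
 ~,.♣♣♣♣~,  
 .~♣♣,,♣,,  
,.♣,#.#~,.  
♣,#,,.@♣,   
.#,,..~,.   
,,,,,.~,.   
.#,..♣.     
############
############

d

    ♣,##,   
   .♣.~#,   
,,♣♣♣♣♣#.   
~,.♣♣♣♣~,   
.~♣♣,,♣,,   
.♣,#.#~,.   
,#,,..@,,   
#,,..~,..   
,,,,.~,.,   
#,..♣.      
############
############

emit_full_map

     ♣,##,
    .♣.~#,
 ,,♣♣♣♣♣#.
 ~,.♣♣♣♣~,
 .~♣♣,,♣,,
,.♣,#.#~,.
♣,#,,..@,,
.#,,..~,..
,,,,,.~,.,
.#,..♣.   

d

   ♣,##,    
  .♣.~#,    
,♣♣♣♣♣#.    
,.♣♣♣♣~,    
~♣♣,,♣,,.   
♣,#.#~,..   
#,,..♣@,,   
,,..~,...   
,,,.~,.,♣   
,..♣.       
############
############

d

  ♣,##,     
 .♣.~#,     
♣♣♣♣♣#.     
.♣♣♣♣~,     
♣♣,,♣,,.,   
,#.#~,...   
,,..♣,@,,   
,..~,...#   
,,.~,.,♣,   
..♣.        
############
############

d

 ♣,##,     #
.♣.~#,     #
♣♣♣♣#.     #
♣♣♣♣~,     #
♣,,♣,,.,#  #
#.#~,...♣  #
,..♣,,@,,  #
..~,...#,  #
,.~,.,♣,.  #
.♣.        #
############
############

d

♣,##,     ##
♣.~#,     ##
♣♣♣#.     ##
♣♣♣~,     ##
,,♣,,.,#~ ##
.#~,...♣, ##
..♣,,,@,, ##
.~,...#,, ##
.~,.,♣,.♣ ##
♣.        ##
############
############

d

,##,     ###
.~#,     ###
♣♣#.     ###
♣♣~,     ###
,♣,,.,#~,###
#~,...♣,~###
.♣,,,,@,####
~,...#,,,###
~,.,♣,.♣♣###
.        ###
############
############

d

##,     ####
~#,     ####
♣#.     ####
♣~,     ####
♣,,.,#~,####
~,...♣,~####
♣,,,,,@#####
,...#,,,####
,.,♣,.♣♣####
        ####
############
############

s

~#,     ####
♣#.     ####
♣~,     ####
♣,,.,#~,####
~,...♣,~####
♣,,,,,,#####
,...#,@,####
,.,♣,.♣♣####
    .~,,####
############
############
############

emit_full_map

     ♣,##,     
    .♣.~#,     
 ,,♣♣♣♣♣#.     
 ~,.♣♣♣♣~,     
 .~♣♣,,♣,,.,#~,
,.♣,#.#~,...♣,~
♣,#,,..♣,,,,,,#
.#,,..~,...#,@,
,,,,,.~,.,♣,.♣♣
.#,..♣.    .~,,


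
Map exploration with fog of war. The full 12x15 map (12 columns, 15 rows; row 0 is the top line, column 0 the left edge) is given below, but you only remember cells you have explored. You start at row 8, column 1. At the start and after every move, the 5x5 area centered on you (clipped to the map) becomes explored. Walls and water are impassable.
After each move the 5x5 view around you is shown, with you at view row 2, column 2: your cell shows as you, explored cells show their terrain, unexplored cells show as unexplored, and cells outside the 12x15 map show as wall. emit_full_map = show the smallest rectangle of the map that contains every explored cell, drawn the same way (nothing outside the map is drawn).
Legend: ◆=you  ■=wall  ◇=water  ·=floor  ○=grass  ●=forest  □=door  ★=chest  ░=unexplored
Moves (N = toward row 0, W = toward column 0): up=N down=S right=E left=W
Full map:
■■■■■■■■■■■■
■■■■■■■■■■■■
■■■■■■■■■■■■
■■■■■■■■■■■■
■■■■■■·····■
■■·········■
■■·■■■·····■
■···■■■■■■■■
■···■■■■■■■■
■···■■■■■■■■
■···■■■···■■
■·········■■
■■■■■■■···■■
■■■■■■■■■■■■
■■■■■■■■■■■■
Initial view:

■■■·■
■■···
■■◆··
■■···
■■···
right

■■·■■
■···■
■·◆·■
■···■
■···■

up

■■···
■■·■■
■·◆·■
■···■
■···■

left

■■■··
■■■·■
■■◆··
■■···
■■···

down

■■■·■
■■···
■■◆··
■■···
■■···

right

■■·■■
■···■
■·◆·■
■···■
■···■

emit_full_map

■■···
■■·■■
■···■
■·◆·■
■···■
■···■

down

■···■
■···■
■·◆·■
■···■
■····

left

■■···
■■···
■■◆··
■■···
■■···

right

■···■
■···■
■·◆·■
■···■
■····

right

···■■
···■■
··◆■■
···■■
·····

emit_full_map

■■···░
■■·■■░
■···■■
■···■■
■··◆■■
■···■■
■·····

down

···■■
···■■
··◆■■
·····
■■■■■

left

■···■
■···■
■·◆·■
■····
■■■■■

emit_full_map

■■···░
■■·■■░
■···■■
■···■■
■···■■
■·◆·■■
■·····
■■■■■■


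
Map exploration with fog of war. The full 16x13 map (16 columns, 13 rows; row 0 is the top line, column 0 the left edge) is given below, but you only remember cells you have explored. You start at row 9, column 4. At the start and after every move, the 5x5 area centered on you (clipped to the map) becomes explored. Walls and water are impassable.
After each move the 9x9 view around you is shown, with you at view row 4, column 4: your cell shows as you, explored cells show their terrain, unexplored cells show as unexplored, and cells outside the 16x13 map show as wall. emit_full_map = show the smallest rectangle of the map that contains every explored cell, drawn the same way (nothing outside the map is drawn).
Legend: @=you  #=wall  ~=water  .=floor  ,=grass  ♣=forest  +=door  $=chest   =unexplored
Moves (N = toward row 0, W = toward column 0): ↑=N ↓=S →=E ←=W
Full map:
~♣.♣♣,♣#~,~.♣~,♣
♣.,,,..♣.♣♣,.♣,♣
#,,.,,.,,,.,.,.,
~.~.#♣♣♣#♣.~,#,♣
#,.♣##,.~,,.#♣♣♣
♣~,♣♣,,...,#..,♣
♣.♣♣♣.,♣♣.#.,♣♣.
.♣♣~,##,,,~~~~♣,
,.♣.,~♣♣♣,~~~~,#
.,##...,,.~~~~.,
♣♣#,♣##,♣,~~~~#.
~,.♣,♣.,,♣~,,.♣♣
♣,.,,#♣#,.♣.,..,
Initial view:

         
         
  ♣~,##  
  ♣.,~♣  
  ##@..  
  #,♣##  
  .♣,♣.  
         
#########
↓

         
  ♣~,##  
  ♣.,~♣  
  ##...  
  #,@##  
  .♣,♣.  
  .,,#♣  
#########
#########

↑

         
         
  ♣~,##  
  ♣.,~♣  
  ##@..  
  #,♣##  
  .♣,♣.  
  .,,#♣  
#########

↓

         
  ♣~,##  
  ♣.,~♣  
  ##...  
  #,@##  
  .♣,♣.  
  .,,#♣  
#########
#########

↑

         
         
  ♣~,##  
  ♣.,~♣  
  ##@..  
  #,♣##  
  .♣,♣.  
  .,,#♣  
#########

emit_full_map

♣~,##
♣.,~♣
##@..
#,♣##
.♣,♣.
.,,#♣


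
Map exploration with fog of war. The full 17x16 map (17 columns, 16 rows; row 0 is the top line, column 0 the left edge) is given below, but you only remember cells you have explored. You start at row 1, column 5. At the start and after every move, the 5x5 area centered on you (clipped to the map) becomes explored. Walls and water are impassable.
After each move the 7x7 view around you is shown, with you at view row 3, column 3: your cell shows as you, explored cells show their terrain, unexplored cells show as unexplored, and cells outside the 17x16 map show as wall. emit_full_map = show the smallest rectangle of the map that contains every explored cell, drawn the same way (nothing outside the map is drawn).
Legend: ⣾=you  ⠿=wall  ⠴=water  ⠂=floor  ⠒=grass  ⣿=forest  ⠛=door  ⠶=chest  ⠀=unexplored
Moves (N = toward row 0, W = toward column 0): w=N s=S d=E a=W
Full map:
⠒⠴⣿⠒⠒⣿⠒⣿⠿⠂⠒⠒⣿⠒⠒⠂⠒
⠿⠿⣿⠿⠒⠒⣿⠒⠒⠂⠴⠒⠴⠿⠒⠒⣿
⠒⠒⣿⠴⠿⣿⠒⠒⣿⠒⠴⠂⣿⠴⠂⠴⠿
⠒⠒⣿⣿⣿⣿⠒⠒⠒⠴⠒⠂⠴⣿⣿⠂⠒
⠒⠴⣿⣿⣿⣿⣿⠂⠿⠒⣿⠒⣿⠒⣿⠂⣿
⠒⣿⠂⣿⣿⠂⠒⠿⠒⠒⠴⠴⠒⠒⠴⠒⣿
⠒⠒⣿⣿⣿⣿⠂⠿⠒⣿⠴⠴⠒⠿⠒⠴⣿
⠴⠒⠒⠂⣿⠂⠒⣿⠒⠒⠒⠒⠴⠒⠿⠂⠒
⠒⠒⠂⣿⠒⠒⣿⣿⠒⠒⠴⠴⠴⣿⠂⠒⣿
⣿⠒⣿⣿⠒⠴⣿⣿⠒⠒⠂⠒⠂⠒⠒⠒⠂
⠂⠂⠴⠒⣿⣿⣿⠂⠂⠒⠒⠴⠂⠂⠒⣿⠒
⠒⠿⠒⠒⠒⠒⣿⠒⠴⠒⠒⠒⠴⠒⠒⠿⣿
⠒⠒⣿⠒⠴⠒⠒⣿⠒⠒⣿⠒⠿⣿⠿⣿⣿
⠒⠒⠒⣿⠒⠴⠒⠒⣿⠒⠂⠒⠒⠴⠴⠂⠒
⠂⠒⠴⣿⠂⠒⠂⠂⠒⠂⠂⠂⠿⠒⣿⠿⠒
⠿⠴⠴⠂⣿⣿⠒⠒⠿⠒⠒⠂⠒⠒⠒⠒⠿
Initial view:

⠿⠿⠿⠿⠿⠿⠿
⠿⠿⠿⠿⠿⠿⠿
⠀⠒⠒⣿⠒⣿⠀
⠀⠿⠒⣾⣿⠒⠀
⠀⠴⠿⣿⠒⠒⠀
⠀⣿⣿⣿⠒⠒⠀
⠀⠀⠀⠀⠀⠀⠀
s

⠿⠿⠿⠿⠿⠿⠿
⠀⠒⠒⣿⠒⣿⠀
⠀⠿⠒⠒⣿⠒⠀
⠀⠴⠿⣾⠒⠒⠀
⠀⣿⣿⣿⠒⠒⠀
⠀⣿⣿⣿⣿⠂⠀
⠀⠀⠀⠀⠀⠀⠀

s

⠀⠒⠒⣿⠒⣿⠀
⠀⠿⠒⠒⣿⠒⠀
⠀⠴⠿⣿⠒⠒⠀
⠀⣿⣿⣾⠒⠒⠀
⠀⣿⣿⣿⣿⠂⠀
⠀⣿⣿⠂⠒⠿⠀
⠀⠀⠀⠀⠀⠀⠀

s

⠀⠿⠒⠒⣿⠒⠀
⠀⠴⠿⣿⠒⠒⠀
⠀⣿⣿⣿⠒⠒⠀
⠀⣿⣿⣾⣿⠂⠀
⠀⣿⣿⠂⠒⠿⠀
⠀⣿⣿⣿⠂⠿⠀
⠀⠀⠀⠀⠀⠀⠀

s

⠀⠴⠿⣿⠒⠒⠀
⠀⣿⣿⣿⠒⠒⠀
⠀⣿⣿⣿⣿⠂⠀
⠀⣿⣿⣾⠒⠿⠀
⠀⣿⣿⣿⠂⠿⠀
⠀⠂⣿⠂⠒⣿⠀
⠀⠀⠀⠀⠀⠀⠀

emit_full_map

⠒⠒⣿⠒⣿
⠿⠒⠒⣿⠒
⠴⠿⣿⠒⠒
⣿⣿⣿⠒⠒
⣿⣿⣿⣿⠂
⣿⣿⣾⠒⠿
⣿⣿⣿⠂⠿
⠂⣿⠂⠒⣿

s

⠀⣿⣿⣿⠒⠒⠀
⠀⣿⣿⣿⣿⠂⠀
⠀⣿⣿⠂⠒⠿⠀
⠀⣿⣿⣾⠂⠿⠀
⠀⠂⣿⠂⠒⣿⠀
⠀⣿⠒⠒⣿⣿⠀
⠀⠀⠀⠀⠀⠀⠀

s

⠀⣿⣿⣿⣿⠂⠀
⠀⣿⣿⠂⠒⠿⠀
⠀⣿⣿⣿⠂⠿⠀
⠀⠂⣿⣾⠒⣿⠀
⠀⣿⠒⠒⣿⣿⠀
⠀⣿⠒⠴⣿⣿⠀
⠀⠀⠀⠀⠀⠀⠀

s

⠀⣿⣿⠂⠒⠿⠀
⠀⣿⣿⣿⠂⠿⠀
⠀⠂⣿⠂⠒⣿⠀
⠀⣿⠒⣾⣿⣿⠀
⠀⣿⠒⠴⣿⣿⠀
⠀⠒⣿⣿⣿⠂⠀
⠀⠀⠀⠀⠀⠀⠀

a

⠀⠀⣿⣿⠂⠒⠿
⠀⣿⣿⣿⣿⠂⠿
⠀⠒⠂⣿⠂⠒⣿
⠀⠂⣿⣾⠒⣿⣿
⠀⣿⣿⠒⠴⣿⣿
⠀⠴⠒⣿⣿⣿⠂
⠀⠀⠀⠀⠀⠀⠀

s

⠀⣿⣿⣿⣿⠂⠿
⠀⠒⠂⣿⠂⠒⣿
⠀⠂⣿⠒⠒⣿⣿
⠀⣿⣿⣾⠴⣿⣿
⠀⠴⠒⣿⣿⣿⠂
⠀⠒⠒⠒⠒⣿⠀
⠀⠀⠀⠀⠀⠀⠀

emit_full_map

⠀⠒⠒⣿⠒⣿
⠀⠿⠒⠒⣿⠒
⠀⠴⠿⣿⠒⠒
⠀⣿⣿⣿⠒⠒
⠀⣿⣿⣿⣿⠂
⠀⣿⣿⠂⠒⠿
⣿⣿⣿⣿⠂⠿
⠒⠂⣿⠂⠒⣿
⠂⣿⠒⠒⣿⣿
⣿⣿⣾⠴⣿⣿
⠴⠒⣿⣿⣿⠂
⠒⠒⠒⠒⣿⠀

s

⠀⠒⠂⣿⠂⠒⣿
⠀⠂⣿⠒⠒⣿⣿
⠀⣿⣿⠒⠴⣿⣿
⠀⠴⠒⣾⣿⣿⠂
⠀⠒⠒⠒⠒⣿⠀
⠀⣿⠒⠴⠒⠒⠀
⠀⠀⠀⠀⠀⠀⠀

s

⠀⠂⣿⠒⠒⣿⣿
⠀⣿⣿⠒⠴⣿⣿
⠀⠴⠒⣿⣿⣿⠂
⠀⠒⠒⣾⠒⣿⠀
⠀⣿⠒⠴⠒⠒⠀
⠀⠒⣿⠒⠴⠒⠀
⠀⠀⠀⠀⠀⠀⠀

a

⠀⠀⠂⣿⠒⠒⣿
⠀⠒⣿⣿⠒⠴⣿
⠀⠂⠴⠒⣿⣿⣿
⠀⠿⠒⣾⠒⠒⣿
⠀⠒⣿⠒⠴⠒⠒
⠀⠒⠒⣿⠒⠴⠒
⠀⠀⠀⠀⠀⠀⠀

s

⠀⠒⣿⣿⠒⠴⣿
⠀⠂⠴⠒⣿⣿⣿
⠀⠿⠒⠒⠒⠒⣿
⠀⠒⣿⣾⠴⠒⠒
⠀⠒⠒⣿⠒⠴⠒
⠀⠒⠴⣿⠂⠒⠀
⠀⠀⠀⠀⠀⠀⠀

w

⠀⠀⠂⣿⠒⠒⣿
⠀⠒⣿⣿⠒⠴⣿
⠀⠂⠴⠒⣿⣿⣿
⠀⠿⠒⣾⠒⠒⣿
⠀⠒⣿⠒⠴⠒⠒
⠀⠒⠒⣿⠒⠴⠒
⠀⠒⠴⣿⠂⠒⠀

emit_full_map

⠀⠀⠒⠒⣿⠒⣿
⠀⠀⠿⠒⠒⣿⠒
⠀⠀⠴⠿⣿⠒⠒
⠀⠀⣿⣿⣿⠒⠒
⠀⠀⣿⣿⣿⣿⠂
⠀⠀⣿⣿⠂⠒⠿
⠀⣿⣿⣿⣿⠂⠿
⠀⠒⠂⣿⠂⠒⣿
⠀⠂⣿⠒⠒⣿⣿
⠒⣿⣿⠒⠴⣿⣿
⠂⠴⠒⣿⣿⣿⠂
⠿⠒⣾⠒⠒⣿⠀
⠒⣿⠒⠴⠒⠒⠀
⠒⠒⣿⠒⠴⠒⠀
⠒⠴⣿⠂⠒⠀⠀

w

⠀⠀⠒⠂⣿⠂⠒
⠀⠒⠂⣿⠒⠒⣿
⠀⠒⣿⣿⠒⠴⣿
⠀⠂⠴⣾⣿⣿⣿
⠀⠿⠒⠒⠒⠒⣿
⠀⠒⣿⠒⠴⠒⠒
⠀⠒⠒⣿⠒⠴⠒

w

⠀⠀⣿⣿⣿⣿⠂
⠀⠒⠒⠂⣿⠂⠒
⠀⠒⠂⣿⠒⠒⣿
⠀⠒⣿⣾⠒⠴⣿
⠀⠂⠴⠒⣿⣿⣿
⠀⠿⠒⠒⠒⠒⣿
⠀⠒⣿⠒⠴⠒⠒

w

⠀⠀⠀⣿⣿⠂⠒
⠀⠒⣿⣿⣿⣿⠂
⠀⠒⠒⠂⣿⠂⠒
⠀⠒⠂⣾⠒⠒⣿
⠀⠒⣿⣿⠒⠴⣿
⠀⠂⠴⠒⣿⣿⣿
⠀⠿⠒⠒⠒⠒⣿

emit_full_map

⠀⠀⠒⠒⣿⠒⣿
⠀⠀⠿⠒⠒⣿⠒
⠀⠀⠴⠿⣿⠒⠒
⠀⠀⣿⣿⣿⠒⠒
⠀⠀⣿⣿⣿⣿⠂
⠀⠀⣿⣿⠂⠒⠿
⠒⣿⣿⣿⣿⠂⠿
⠒⠒⠂⣿⠂⠒⣿
⠒⠂⣾⠒⠒⣿⣿
⠒⣿⣿⠒⠴⣿⣿
⠂⠴⠒⣿⣿⣿⠂
⠿⠒⠒⠒⠒⣿⠀
⠒⣿⠒⠴⠒⠒⠀
⠒⠒⣿⠒⠴⠒⠀
⠒⠴⣿⠂⠒⠀⠀


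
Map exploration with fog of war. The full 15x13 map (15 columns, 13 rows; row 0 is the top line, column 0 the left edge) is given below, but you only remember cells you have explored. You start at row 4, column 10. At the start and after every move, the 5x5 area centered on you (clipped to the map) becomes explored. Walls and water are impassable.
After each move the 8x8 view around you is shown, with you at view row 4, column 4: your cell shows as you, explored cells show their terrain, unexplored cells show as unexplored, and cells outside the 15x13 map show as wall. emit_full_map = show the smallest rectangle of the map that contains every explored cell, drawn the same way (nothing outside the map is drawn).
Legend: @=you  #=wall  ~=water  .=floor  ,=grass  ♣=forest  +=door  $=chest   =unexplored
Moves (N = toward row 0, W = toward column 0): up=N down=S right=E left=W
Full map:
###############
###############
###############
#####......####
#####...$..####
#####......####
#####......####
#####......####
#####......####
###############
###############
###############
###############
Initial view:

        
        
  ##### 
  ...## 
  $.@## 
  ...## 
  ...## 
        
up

########
        
  ##### 
  ##### 
  ..@## 
  $..## 
  ...## 
  ...## 

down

        
  ##### 
  ##### 
  ...## 
  $.@## 
  ...## 
  ...## 
        

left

        
   #####
  ######
  ....##
  .$@.##
  ....##
  ....##
        

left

        
    ####
  ######
  .....#
  ..@..#
  .....#
  .....#
        

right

        
   #####
 #######
 .....##
 ..$@.##
 .....##
 .....##
        

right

        
  ##### 
####### 
.....## 
..$.@## 
.....## 
.....## 
        

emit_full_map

  #####
#######
.....##
..$.@##
.....##
.....##

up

########
        
  ##### 
####### 
....@## 
..$..## 
.....## 
.....## 

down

        
  ##### 
####### 
.....## 
..$.@## 
.....## 
.....## 
        

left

        
   #####
 #######
 .....##
 ..$@.##
 .....##
 .....##
        

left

        
    ####
  ######
  .....#
  ..@..#
  .....#
  .....#
        

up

########
        
  ######
  ######
  ..@..#
  ..$..#
  .....#
  .....#

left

########
        
  ######
  ######
  ..@...
  ...$..
  ......
   .....

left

########
        
  ######
  ######
  #.@...
  #...$.
  #.....
    ....

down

        
  ######
  ######
  #.....
  #.@.$.
  #.....
  #.....
        

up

########
        
  ######
  ######
  #.@...
  #...$.
  #.....
  #.....

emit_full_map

#########
#########
#.@....##
#...$..##
#......##
#......##


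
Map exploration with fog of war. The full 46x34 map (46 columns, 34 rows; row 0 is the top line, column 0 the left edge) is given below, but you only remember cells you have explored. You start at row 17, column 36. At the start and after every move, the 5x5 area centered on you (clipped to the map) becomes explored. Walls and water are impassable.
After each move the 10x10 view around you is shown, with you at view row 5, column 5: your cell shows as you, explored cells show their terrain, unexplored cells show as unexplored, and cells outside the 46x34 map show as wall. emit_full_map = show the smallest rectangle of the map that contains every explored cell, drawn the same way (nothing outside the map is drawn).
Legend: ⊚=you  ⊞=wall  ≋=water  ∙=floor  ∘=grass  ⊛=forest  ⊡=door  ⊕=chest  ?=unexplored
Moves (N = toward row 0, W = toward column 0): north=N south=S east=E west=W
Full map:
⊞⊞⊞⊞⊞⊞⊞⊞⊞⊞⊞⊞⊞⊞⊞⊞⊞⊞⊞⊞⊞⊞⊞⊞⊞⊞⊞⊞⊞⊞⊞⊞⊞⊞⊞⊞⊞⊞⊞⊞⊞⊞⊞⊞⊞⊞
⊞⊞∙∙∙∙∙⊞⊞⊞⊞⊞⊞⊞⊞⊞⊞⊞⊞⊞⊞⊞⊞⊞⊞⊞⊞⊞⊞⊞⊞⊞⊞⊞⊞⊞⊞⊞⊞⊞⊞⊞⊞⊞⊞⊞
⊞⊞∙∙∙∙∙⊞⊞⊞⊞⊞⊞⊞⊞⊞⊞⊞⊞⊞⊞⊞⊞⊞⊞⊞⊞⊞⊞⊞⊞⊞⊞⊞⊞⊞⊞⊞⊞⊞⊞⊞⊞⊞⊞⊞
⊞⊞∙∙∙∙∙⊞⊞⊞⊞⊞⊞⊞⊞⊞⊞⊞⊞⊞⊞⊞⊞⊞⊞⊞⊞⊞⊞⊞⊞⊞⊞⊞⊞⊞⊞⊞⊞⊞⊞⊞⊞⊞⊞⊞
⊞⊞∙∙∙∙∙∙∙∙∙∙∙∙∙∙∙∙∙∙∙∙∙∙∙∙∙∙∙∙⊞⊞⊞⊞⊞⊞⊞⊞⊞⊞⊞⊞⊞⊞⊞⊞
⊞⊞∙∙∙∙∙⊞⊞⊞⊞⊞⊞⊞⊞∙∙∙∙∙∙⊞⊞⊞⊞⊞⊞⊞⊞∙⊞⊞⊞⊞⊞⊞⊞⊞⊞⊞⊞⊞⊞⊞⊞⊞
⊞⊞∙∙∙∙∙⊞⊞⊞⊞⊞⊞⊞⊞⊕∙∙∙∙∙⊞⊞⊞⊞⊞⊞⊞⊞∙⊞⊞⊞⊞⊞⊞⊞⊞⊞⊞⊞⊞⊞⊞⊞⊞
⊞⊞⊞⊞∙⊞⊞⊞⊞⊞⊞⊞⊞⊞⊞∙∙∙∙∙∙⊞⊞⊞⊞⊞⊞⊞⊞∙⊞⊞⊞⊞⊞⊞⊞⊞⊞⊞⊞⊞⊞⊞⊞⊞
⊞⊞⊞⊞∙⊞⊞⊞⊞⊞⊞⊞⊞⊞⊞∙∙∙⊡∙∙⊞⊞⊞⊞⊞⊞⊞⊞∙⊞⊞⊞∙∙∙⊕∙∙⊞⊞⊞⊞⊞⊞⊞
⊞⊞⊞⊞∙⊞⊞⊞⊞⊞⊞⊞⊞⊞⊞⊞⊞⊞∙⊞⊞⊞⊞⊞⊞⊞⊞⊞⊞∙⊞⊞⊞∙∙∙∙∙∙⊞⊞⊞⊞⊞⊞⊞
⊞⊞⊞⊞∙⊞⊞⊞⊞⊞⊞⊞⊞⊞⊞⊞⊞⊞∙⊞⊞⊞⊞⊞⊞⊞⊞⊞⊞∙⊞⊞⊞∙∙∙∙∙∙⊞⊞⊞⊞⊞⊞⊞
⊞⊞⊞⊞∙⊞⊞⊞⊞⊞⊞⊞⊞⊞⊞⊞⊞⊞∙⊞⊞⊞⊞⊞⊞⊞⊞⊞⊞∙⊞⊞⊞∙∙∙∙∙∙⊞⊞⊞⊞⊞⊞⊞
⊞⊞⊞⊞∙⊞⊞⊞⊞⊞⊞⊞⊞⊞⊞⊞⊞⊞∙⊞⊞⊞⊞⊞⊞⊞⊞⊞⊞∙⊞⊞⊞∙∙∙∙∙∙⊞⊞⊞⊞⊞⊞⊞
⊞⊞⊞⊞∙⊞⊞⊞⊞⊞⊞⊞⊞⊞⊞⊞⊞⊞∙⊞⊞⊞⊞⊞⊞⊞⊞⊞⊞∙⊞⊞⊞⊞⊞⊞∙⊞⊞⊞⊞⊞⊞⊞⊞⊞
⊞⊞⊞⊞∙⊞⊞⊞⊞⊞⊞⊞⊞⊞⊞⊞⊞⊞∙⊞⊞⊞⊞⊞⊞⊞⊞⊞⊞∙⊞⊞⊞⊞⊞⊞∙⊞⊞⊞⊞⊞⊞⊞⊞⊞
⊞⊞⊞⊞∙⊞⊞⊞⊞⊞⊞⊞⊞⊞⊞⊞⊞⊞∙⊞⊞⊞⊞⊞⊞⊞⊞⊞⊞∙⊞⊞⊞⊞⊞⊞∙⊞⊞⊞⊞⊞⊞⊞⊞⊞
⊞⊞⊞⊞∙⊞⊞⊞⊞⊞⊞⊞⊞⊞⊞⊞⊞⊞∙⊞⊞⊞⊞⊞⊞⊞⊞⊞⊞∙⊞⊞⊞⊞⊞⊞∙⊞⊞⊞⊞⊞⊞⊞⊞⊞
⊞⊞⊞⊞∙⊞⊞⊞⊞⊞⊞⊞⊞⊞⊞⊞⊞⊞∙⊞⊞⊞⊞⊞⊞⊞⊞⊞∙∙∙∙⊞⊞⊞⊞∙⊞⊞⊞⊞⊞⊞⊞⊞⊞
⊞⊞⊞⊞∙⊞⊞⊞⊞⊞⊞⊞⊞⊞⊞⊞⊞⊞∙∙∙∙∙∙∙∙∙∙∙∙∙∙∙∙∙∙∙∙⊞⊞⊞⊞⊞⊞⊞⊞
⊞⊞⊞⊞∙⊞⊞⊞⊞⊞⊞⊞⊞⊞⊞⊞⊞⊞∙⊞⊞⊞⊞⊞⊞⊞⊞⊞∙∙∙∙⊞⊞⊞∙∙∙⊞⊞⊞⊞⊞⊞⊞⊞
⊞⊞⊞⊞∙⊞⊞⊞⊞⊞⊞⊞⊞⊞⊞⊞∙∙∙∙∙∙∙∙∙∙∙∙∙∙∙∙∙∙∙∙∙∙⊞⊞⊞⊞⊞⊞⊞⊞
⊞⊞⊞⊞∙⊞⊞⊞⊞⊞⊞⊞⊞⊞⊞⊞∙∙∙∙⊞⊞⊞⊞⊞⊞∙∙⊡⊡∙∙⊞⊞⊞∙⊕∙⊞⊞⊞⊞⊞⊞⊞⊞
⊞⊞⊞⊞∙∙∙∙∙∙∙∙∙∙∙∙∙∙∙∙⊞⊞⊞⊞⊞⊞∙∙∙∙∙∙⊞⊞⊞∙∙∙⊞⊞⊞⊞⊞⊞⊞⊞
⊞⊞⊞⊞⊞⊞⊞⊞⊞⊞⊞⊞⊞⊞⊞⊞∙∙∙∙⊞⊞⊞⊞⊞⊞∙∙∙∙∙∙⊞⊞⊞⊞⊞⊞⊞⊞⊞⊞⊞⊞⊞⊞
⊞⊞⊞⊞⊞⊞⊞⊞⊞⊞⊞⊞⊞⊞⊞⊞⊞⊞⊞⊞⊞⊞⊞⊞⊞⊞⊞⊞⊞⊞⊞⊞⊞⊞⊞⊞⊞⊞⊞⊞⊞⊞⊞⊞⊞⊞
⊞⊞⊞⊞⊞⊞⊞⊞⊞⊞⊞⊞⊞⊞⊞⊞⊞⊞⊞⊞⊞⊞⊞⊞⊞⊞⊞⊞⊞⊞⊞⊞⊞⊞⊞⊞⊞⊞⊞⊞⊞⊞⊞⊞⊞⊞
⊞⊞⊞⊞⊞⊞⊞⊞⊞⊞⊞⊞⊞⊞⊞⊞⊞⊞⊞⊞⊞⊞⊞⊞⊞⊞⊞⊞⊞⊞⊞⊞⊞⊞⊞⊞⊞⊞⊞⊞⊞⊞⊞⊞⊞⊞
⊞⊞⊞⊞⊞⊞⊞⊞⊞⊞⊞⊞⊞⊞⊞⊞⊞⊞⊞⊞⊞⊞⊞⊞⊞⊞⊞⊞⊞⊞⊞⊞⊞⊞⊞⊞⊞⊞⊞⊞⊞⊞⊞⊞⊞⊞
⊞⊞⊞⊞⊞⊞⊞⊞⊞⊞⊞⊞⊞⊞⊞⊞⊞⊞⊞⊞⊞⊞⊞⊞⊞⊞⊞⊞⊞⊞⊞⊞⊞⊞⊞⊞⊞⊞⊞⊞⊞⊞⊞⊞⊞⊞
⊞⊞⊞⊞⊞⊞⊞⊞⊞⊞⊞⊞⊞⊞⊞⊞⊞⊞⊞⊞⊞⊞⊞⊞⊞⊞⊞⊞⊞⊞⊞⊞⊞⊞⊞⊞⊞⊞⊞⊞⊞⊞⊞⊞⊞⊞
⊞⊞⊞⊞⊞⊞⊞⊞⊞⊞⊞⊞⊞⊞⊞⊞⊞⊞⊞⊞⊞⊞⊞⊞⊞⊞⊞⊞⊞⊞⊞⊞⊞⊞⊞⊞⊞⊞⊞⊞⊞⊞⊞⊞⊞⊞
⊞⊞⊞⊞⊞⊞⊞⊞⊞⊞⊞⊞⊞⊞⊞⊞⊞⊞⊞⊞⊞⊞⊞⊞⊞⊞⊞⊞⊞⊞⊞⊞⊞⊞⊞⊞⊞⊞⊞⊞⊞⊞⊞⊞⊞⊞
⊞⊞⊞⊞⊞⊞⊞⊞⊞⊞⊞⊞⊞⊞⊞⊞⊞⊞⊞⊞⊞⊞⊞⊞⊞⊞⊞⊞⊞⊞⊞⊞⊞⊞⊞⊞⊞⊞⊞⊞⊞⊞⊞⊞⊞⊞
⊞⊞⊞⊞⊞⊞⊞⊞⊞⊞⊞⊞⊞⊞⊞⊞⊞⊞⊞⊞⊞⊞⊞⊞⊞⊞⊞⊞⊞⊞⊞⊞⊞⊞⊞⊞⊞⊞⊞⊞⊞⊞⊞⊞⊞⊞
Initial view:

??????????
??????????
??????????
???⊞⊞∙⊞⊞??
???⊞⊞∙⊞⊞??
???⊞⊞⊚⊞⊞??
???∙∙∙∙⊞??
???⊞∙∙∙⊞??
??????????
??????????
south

??????????
??????????
???⊞⊞∙⊞⊞??
???⊞⊞∙⊞⊞??
???⊞⊞∙⊞⊞??
???∙∙⊚∙⊞??
???⊞∙∙∙⊞??
???∙∙∙∙⊞??
??????????
??????????

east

??????????
??????????
??⊞⊞∙⊞⊞???
??⊞⊞∙⊞⊞⊞??
??⊞⊞∙⊞⊞⊞??
??∙∙∙⊚⊞⊞??
??⊞∙∙∙⊞⊞??
??∙∙∙∙⊞⊞??
??????????
??????????

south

??????????
??⊞⊞∙⊞⊞???
??⊞⊞∙⊞⊞⊞??
??⊞⊞∙⊞⊞⊞??
??∙∙∙∙⊞⊞??
??⊞∙∙⊚⊞⊞??
??∙∙∙∙⊞⊞??
???∙⊕∙⊞⊞??
??????????
??????????

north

??????????
??????????
??⊞⊞∙⊞⊞???
??⊞⊞∙⊞⊞⊞??
??⊞⊞∙⊞⊞⊞??
??∙∙∙⊚⊞⊞??
??⊞∙∙∙⊞⊞??
??∙∙∙∙⊞⊞??
???∙⊕∙⊞⊞??
??????????

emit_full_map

⊞⊞∙⊞⊞?
⊞⊞∙⊞⊞⊞
⊞⊞∙⊞⊞⊞
∙∙∙⊚⊞⊞
⊞∙∙∙⊞⊞
∙∙∙∙⊞⊞
?∙⊕∙⊞⊞

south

??????????
??⊞⊞∙⊞⊞???
??⊞⊞∙⊞⊞⊞??
??⊞⊞∙⊞⊞⊞??
??∙∙∙∙⊞⊞??
??⊞∙∙⊚⊞⊞??
??∙∙∙∙⊞⊞??
???∙⊕∙⊞⊞??
??????????
??????????

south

??⊞⊞∙⊞⊞???
??⊞⊞∙⊞⊞⊞??
??⊞⊞∙⊞⊞⊞??
??∙∙∙∙⊞⊞??
??⊞∙∙∙⊞⊞??
??∙∙∙⊚⊞⊞??
???∙⊕∙⊞⊞??
???∙∙∙⊞⊞??
??????????
??????????

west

???⊞⊞∙⊞⊞??
???⊞⊞∙⊞⊞⊞?
???⊞⊞∙⊞⊞⊞?
???∙∙∙∙⊞⊞?
???⊞∙∙∙⊞⊞?
???∙∙⊚∙⊞⊞?
???⊞∙⊕∙⊞⊞?
???⊞∙∙∙⊞⊞?
??????????
??????????

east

??⊞⊞∙⊞⊞???
??⊞⊞∙⊞⊞⊞??
??⊞⊞∙⊞⊞⊞??
??∙∙∙∙⊞⊞??
??⊞∙∙∙⊞⊞??
??∙∙∙⊚⊞⊞??
??⊞∙⊕∙⊞⊞??
??⊞∙∙∙⊞⊞??
??????????
??????????

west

???⊞⊞∙⊞⊞??
???⊞⊞∙⊞⊞⊞?
???⊞⊞∙⊞⊞⊞?
???∙∙∙∙⊞⊞?
???⊞∙∙∙⊞⊞?
???∙∙⊚∙⊞⊞?
???⊞∙⊕∙⊞⊞?
???⊞∙∙∙⊞⊞?
??????????
??????????

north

??????????
???⊞⊞∙⊞⊞??
???⊞⊞∙⊞⊞⊞?
???⊞⊞∙⊞⊞⊞?
???∙∙∙∙⊞⊞?
???⊞∙⊚∙⊞⊞?
???∙∙∙∙⊞⊞?
???⊞∙⊕∙⊞⊞?
???⊞∙∙∙⊞⊞?
??????????

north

??????????
??????????
???⊞⊞∙⊞⊞??
???⊞⊞∙⊞⊞⊞?
???⊞⊞∙⊞⊞⊞?
???∙∙⊚∙⊞⊞?
???⊞∙∙∙⊞⊞?
???∙∙∙∙⊞⊞?
???⊞∙⊕∙⊞⊞?
???⊞∙∙∙⊞⊞?

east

??????????
??????????
??⊞⊞∙⊞⊞???
??⊞⊞∙⊞⊞⊞??
??⊞⊞∙⊞⊞⊞??
??∙∙∙⊚⊞⊞??
??⊞∙∙∙⊞⊞??
??∙∙∙∙⊞⊞??
??⊞∙⊕∙⊞⊞??
??⊞∙∙∙⊞⊞??

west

??????????
??????????
???⊞⊞∙⊞⊞??
???⊞⊞∙⊞⊞⊞?
???⊞⊞∙⊞⊞⊞?
???∙∙⊚∙⊞⊞?
???⊞∙∙∙⊞⊞?
???∙∙∙∙⊞⊞?
???⊞∙⊕∙⊞⊞?
???⊞∙∙∙⊞⊞?

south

??????????
???⊞⊞∙⊞⊞??
???⊞⊞∙⊞⊞⊞?
???⊞⊞∙⊞⊞⊞?
???∙∙∙∙⊞⊞?
???⊞∙⊚∙⊞⊞?
???∙∙∙∙⊞⊞?
???⊞∙⊕∙⊞⊞?
???⊞∙∙∙⊞⊞?
??????????
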